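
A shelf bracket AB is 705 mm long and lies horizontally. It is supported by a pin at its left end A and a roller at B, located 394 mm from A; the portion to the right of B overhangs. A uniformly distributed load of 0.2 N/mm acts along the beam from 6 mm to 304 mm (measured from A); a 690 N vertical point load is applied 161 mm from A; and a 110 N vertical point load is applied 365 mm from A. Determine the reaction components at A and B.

A_x = 0, A_y = 452.3 N, B_y = 407.3 N

Resultant of the distributed load: 0.2 × 298 = 59.6 N at 155 mm from A.
Moments about A: B_y·394 − (0.2·298)·155 − 690·161 − 110·365 = 0 → B_y = 160478/394 = 407.305 ≈ 407.3 N.
ΣF_y = 0: A_y + 407.305 − 0.2·298 − 690 − 110 = 0 → A_y = 452.3 N.
ΣF_x = 0: no horizontal applied forces, so A_x = 0.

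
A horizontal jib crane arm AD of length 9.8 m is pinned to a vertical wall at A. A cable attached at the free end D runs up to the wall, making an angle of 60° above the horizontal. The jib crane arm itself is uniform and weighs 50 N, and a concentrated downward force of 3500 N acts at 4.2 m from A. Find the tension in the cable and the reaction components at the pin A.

T = 1761 N, A_x = 880.5 N, A_y = 2025 N

ΣM about A: T·sin60°·9.8 − 50·4.9 − 3500·4.2 = 0 → T = 14945/(9.8·0.866025) = 1760.92 ≈ 1761 N.
ΣF_x = 0: A_x − T·cos60° = 0 → A_x = 1760.92 × 0.5 = 880.5 N.
ΣF_y = 0: A_y + T·sin60° − 50 − 3500 = 0 → A_y = 3550 − 1760.92 × 0.866025 = 2025 N.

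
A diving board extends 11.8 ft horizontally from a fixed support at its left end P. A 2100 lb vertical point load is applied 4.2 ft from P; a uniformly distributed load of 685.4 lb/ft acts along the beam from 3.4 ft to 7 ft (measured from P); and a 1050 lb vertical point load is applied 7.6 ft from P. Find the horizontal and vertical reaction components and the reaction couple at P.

Resultant of the distributed load: 685.4 × 3.6 = 2467.44 lb at 5.2 ft from P.
ΣF_x = 0: P_x = 0.
ΣF_y = 0: P_y − 2100 − 685.4·3.6 − 1050 = 0 → P_y = 5617 lb.
ΣM about P: M_P − 2100·4.2 − (685.4·3.6)·5.2 − 1050·7.6 = 0 → M_P = 29630 lb·ft.

P_x = 0, P_y = 5617 lb, M_P = 29630 lb·ft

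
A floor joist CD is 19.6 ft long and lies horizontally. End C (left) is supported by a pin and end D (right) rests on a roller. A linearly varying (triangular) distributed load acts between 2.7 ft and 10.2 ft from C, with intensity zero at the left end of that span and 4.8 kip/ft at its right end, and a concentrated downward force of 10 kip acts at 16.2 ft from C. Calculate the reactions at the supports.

C_x = 0, C_y = 12.66 kip, D_y = 15.34 kip

Resultant of the triangular load: ½ × 4.8 × 7.5 = 18 kip, acting at 7.7 ft from C (one-third of the span from the peak).
Taking moments about C: D_y·19.6 − (½·4.8·7.5)·7.7 − 10·16.2 = 0 → D_y = 300.6/19.6 = 15.3367 ≈ 15.34 kip.
ΣF_y = 0: C_y + 15.3367 − ½·4.8·7.5 − 10 = 0 → C_y = 12.66 kip.
ΣF_x = 0: no horizontal applied forces, so C_x = 0.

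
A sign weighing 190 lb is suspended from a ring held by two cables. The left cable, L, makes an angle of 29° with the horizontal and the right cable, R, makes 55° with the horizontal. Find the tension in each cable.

ΣF_x = 0: −T_L·cos29° + T_R·cos55° = 0 → T_R = 1.52485·T_L.
ΣF_y = 0: T_L·sin29° + T_R·sin55° = 190.
Substitute: T_L·(0.48481 + 1.52485·0.819152) = 190 → T_L = 109.58 ≈ 109.6 lb.
Then T_R = 1.52485 × 109.58 = 167.1 lb.

T_L = 109.6 lb, T_R = 167.1 lb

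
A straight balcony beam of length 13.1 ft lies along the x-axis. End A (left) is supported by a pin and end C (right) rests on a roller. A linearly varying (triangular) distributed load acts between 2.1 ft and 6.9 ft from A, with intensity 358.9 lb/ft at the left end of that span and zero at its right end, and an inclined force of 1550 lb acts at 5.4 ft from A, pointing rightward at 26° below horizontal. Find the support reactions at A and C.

Resultant of the triangular load: ½ × 358.9 × 4.8 = 861.36 lb, acting at 3.7 ft from A (one-third of the span from the peak).
ΣM about A: C_y·13.1 − (½·358.9·4.8)·3.7 − 1550·sin26°·5.4 = 0 → C_y = 6856.2/13.1 = 523.374 ≈ 523.4 lb.
ΣF_y = 0: A_y + 523.374 − ½·358.9·4.8 − 1550·sin26° = 0 → A_y = 1017 lb.
ΣF_x = 0: A_x + 1550·cos26° = 0 → A_x = -1393 lb.

A_x = -1393 lb, A_y = 1017 lb, C_y = 523.4 lb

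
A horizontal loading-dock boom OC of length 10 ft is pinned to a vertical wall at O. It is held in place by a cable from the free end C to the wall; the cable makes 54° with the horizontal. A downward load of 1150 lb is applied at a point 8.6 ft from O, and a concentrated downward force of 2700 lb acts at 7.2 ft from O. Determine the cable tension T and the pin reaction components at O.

ΣM about O: T·sin54°·10 − 1150·8.6 − 2700·7.2 = 0 → T = 29330/(10·0.809017) = 3625.39 ≈ 3625 lb.
ΣF_x = 0: O_x − T·cos54° = 0 → O_x = 3625.39 × 0.587785 = 2131 lb.
ΣF_y = 0: O_y + T·sin54° − 1150 − 2700 = 0 → O_y = 3850 − 3625.39 × 0.809017 = 917.0 lb.

T = 3625 lb, O_x = 2131 lb, O_y = 917.0 lb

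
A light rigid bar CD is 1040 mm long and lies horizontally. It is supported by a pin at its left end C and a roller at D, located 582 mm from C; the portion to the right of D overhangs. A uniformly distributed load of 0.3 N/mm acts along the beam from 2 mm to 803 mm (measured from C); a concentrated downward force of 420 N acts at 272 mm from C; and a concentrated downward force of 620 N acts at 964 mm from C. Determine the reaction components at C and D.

C_x = 0, C_y = -109.1 N, D_y = 1389 N

Resultant of the distributed load: 0.3 × 801 = 240.3 N at 402.5 mm from C.
Taking moments about C: D_y·582 − (0.3·801)·402.5 − 420·272 − 620·964 = 0 → D_y = 808640.75/582 = 1389.42 ≈ 1389 N.
ΣF_y = 0: C_y + 1389.42 − 0.3·801 − 420 − 620 = 0 → C_y = -109.1 N.
ΣF_x = 0: no horizontal applied forces, so C_x = 0.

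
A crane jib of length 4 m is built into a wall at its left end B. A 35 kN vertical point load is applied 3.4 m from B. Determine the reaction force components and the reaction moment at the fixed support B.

ΣF_x = 0: B_x = 0.
ΣF_y = 0: B_y − 35 = 0 → B_y = 35.00 kN.
ΣM about B: M_B − 35·3.4 = 0 → M_B = 119.0 kN·m.

B_x = 0, B_y = 35.00 kN, M_B = 119.0 kN·m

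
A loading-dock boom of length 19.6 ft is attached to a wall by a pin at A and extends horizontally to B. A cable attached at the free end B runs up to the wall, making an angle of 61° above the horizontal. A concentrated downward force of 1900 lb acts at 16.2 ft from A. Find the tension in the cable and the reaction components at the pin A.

T = 1796 lb, A_x = 870.5 lb, A_y = 329.6 lb

ΣM about A: T·sin61°·19.6 − 1900·16.2 = 0 → T = 30780/(19.6·0.87462) = 1795.53 ≈ 1796 lb.
ΣF_x = 0: A_x − T·cos61° = 0 → A_x = 1795.53 × 0.48481 = 870.5 lb.
ΣF_y = 0: A_y + T·sin61° − 1900 = 0 → A_y = 1900 − 1795.53 × 0.87462 = 329.6 lb.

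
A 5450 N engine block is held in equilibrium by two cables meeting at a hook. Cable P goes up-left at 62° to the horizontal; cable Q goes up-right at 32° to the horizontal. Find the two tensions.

T_P = 4633 N, T_Q = 2565 N

ΣF_x = 0: −T_P·cos62° + T_Q·cos32° = 0 → T_Q = 0.553591·T_P.
ΣF_y = 0: T_P·sin62° + T_Q·sin32° = 5450.
Substitute: T_P·(0.882948 + 0.553591·0.529919) = 5450 → T_P = 4633.15 ≈ 4633 N.
Then T_Q = 0.553591 × 4633.15 = 2565 N.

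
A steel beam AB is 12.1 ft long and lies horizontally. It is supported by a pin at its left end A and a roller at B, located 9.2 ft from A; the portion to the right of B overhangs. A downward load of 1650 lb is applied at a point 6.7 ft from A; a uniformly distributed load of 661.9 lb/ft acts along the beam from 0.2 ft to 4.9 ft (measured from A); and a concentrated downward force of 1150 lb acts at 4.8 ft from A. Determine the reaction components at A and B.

A_x = 0, A_y = 3247 lb, B_y = 2664 lb

Resultant of the distributed load: 661.9 × 4.7 = 3110.93 lb at 2.55 ft from A.
ΣM about A: B_y·9.2 − 1650·6.7 − (661.9·4.7)·2.55 − 1150·4.8 = 0 → B_y = 24507.8715/9.2 = 2663.9 ≈ 2664 lb.
ΣF_y = 0: A_y + 2663.9 − 1650 − 661.9·4.7 − 1150 = 0 → A_y = 3247 lb.
ΣF_x = 0: no horizontal applied forces, so A_x = 0.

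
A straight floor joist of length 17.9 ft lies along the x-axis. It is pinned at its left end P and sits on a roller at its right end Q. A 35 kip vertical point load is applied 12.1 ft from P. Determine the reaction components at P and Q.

P_x = 0, P_y = 11.34 kip, Q_y = 23.66 kip

ΣM about P: Q_y·17.9 − 35·12.1 = 0 → Q_y = 423.5/17.9 = 23.6592 ≈ 23.66 kip.
ΣF_y = 0: P_y + 23.6592 − 35 = 0 → P_y = 11.34 kip.
ΣF_x = 0: no horizontal applied forces, so P_x = 0.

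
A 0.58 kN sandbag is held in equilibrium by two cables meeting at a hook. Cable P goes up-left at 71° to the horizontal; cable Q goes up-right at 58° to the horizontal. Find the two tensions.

T_P = 0.3955 kN, T_Q = 0.2430 kN

ΣF_x = 0: −T_P·cos71° + T_Q·cos58° = 0 → T_Q = 0.614373·T_P.
ΣF_y = 0: T_P·sin71° + T_Q·sin58° = 0.58.
Substitute: T_P·(0.945519 + 0.614373·0.848048) = 0.58 → T_P = 0.39549 ≈ 0.3955 kN.
Then T_Q = 0.614373 × 0.39549 = 0.2430 kN.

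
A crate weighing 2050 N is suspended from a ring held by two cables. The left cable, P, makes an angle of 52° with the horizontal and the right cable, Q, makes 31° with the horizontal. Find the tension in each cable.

T_P = 1770 N, T_Q = 1272 N

ΣF_x = 0: −T_P·cos52° + T_Q·cos31° = 0 → T_Q = 0.718251·T_P.
ΣF_y = 0: T_P·sin52° + T_Q·sin31° = 2050.
Substitute: T_P·(0.788011 + 0.718251·0.515038) = 2050 → T_P = 1770.39 ≈ 1770 N.
Then T_Q = 0.718251 × 1770.39 = 1272 N.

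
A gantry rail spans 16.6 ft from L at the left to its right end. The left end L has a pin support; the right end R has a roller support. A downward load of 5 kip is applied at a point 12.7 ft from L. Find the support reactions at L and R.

Taking moments about L: R_y·16.6 − 5·12.7 = 0 → R_y = 63.5/16.6 = 3.8253 ≈ 3.825 kip.
ΣF_y = 0: L_y + 3.8253 − 5 = 0 → L_y = 1.175 kip.
ΣF_x = 0: no horizontal applied forces, so L_x = 0.

L_x = 0, L_y = 1.175 kip, R_y = 3.825 kip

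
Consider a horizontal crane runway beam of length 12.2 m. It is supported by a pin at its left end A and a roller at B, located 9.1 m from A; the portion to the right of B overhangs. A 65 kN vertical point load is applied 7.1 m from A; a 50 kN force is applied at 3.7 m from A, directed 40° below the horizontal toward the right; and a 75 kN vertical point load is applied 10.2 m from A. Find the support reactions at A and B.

ΣM about A: B_y·9.1 − 65·7.1 − 50·sin40°·3.7 − 75·10.2 = 0 → B_y = 1345.42/9.1 = 147.848 ≈ 147.8 kN.
ΣF_y = 0: A_y + 147.848 − 65 − 50·sin40° − 75 = 0 → A_y = 24.29 kN.
ΣF_x = 0: A_x + 50·cos40° = 0 → A_x = -38.30 kN.

A_x = -38.30 kN, A_y = 24.29 kN, B_y = 147.8 kN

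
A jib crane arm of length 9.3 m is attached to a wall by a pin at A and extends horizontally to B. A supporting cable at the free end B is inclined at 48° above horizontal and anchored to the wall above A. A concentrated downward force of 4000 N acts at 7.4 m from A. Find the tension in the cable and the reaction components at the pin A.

T = 4283 N, A_x = 2866 N, A_y = 817.2 N

ΣM about A: T·sin48°·9.3 − 4000·7.4 = 0 → T = 29600/(9.3·0.743145) = 4282.87 ≈ 4283 N.
ΣF_x = 0: A_x − T·cos48° = 0 → A_x = 4282.87 × 0.669131 = 2866 N.
ΣF_y = 0: A_y + T·sin48° − 4000 = 0 → A_y = 4000 − 4282.87 × 0.743145 = 817.2 N.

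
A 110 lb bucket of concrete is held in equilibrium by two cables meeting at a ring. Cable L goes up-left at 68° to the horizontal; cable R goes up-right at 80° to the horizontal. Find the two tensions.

T_L = 36.05 lb, T_R = 77.76 lb

ΣF_x = 0: −T_L·cos68° + T_R·cos80° = 0 → T_R = 2.15727·T_L.
ΣF_y = 0: T_L·sin68° + T_R·sin80° = 110.
Substitute: T_L·(0.927184 + 2.15727·0.984808) = 110 → T_L = 36.0457 ≈ 36.05 lb.
Then T_R = 2.15727 × 36.0457 = 77.76 lb.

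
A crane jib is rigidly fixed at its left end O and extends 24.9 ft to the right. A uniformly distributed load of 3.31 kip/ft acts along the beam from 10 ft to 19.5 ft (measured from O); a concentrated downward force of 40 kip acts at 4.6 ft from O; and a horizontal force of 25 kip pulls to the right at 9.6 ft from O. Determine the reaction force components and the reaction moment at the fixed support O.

Resultant of the distributed load: 3.31 × 9.5 = 31.445 kip at 14.75 ft from O.
ΣF_x = 0: O_x + 25 = 0 → O_x = -25.00 kip.
ΣF_y = 0: O_y − 3.31·9.5 − 40 = 0 → O_y = 71.44 kip.
ΣM about O: M_O − (3.31·9.5)·14.75 − 40·4.6 = 0 → M_O = 647.8 kip·ft.

O_x = -25.00 kip, O_y = 71.44 kip, M_O = 647.8 kip·ft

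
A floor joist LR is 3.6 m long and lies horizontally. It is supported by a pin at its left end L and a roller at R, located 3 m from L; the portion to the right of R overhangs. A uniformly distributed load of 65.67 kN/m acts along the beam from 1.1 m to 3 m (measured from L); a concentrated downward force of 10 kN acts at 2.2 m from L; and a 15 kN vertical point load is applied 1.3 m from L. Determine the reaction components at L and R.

L_x = 0, L_y = 50.68 kN, R_y = 99.09 kN

Resultant of the distributed load: 65.67 × 1.9 = 124.773 kN at 2.05 m from L.
ΣM about L: R_y·3 − (65.67·1.9)·2.05 − 10·2.2 − 15·1.3 = 0 → R_y = 297.28465/3 = 99.0949 ≈ 99.09 kN.
ΣF_y = 0: L_y + 99.0949 − 65.67·1.9 − 10 − 15 = 0 → L_y = 50.68 kN.
ΣF_x = 0: no horizontal applied forces, so L_x = 0.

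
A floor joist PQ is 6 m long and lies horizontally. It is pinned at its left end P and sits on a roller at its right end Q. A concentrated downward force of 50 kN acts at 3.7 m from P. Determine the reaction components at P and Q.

P_x = 0, P_y = 19.17 kN, Q_y = 30.83 kN

Moments about P: Q_y·6 − 50·3.7 = 0 → Q_y = 185/6 = 30.8333 ≈ 30.83 kN.
ΣF_y = 0: P_y + 30.8333 − 50 = 0 → P_y = 19.17 kN.
ΣF_x = 0: no horizontal applied forces, so P_x = 0.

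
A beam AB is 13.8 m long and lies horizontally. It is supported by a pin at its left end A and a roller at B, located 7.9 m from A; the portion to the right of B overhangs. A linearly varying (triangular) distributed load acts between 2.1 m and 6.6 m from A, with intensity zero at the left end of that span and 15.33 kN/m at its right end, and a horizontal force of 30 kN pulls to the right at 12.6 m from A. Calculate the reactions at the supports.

Resultant of the triangular load: ½ × 15.33 × 4.5 = 34.4925 kN, acting at 5.1 m from A (one-third of the span from the peak).
Moments about A: B_y·7.9 − (½·15.33·4.5)·5.1 = 0 → B_y = 175.91175/7.9 = 22.2673 ≈ 22.27 kN.
ΣF_y = 0: A_y + 22.2673 − ½·15.33·4.5 = 0 → A_y = 12.23 kN.
ΣF_x = 0: A_x + 30 = 0 → A_x = -30.00 kN.

A_x = -30.00 kN, A_y = 12.23 kN, B_y = 22.27 kN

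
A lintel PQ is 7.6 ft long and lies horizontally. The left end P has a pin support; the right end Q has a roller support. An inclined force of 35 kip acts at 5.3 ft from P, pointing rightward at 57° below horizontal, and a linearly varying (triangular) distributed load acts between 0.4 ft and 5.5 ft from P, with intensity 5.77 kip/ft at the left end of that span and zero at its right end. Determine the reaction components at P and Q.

Resultant of the triangular load: ½ × 5.77 × 5.1 = 14.7135 kip, acting at 2.1 ft from P (one-third of the span from the peak).
Taking moments about P: Q_y·7.6 − 35·sin57°·5.3 − (½·5.77·5.1)·2.1 = 0 → Q_y = 186.472/7.6 = 24.5358 ≈ 24.54 kip.
ΣF_y = 0: P_y + 24.5358 − 35·sin57° − ½·5.77·5.1 = 0 → P_y = 19.53 kip.
ΣF_x = 0: P_x + 35·cos57° = 0 → P_x = -19.06 kip.

P_x = -19.06 kip, P_y = 19.53 kip, Q_y = 24.54 kip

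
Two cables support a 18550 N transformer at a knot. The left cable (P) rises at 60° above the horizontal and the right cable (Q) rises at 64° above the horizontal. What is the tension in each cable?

T_P = 9809 N, T_Q = 11190 N

ΣF_x = 0: −T_P·cos60° + T_Q·cos64° = 0 → T_Q = 1.14059·T_P.
ΣF_y = 0: T_P·sin60° + T_Q·sin64° = 18550.
Substitute: T_P·(0.866025 + 1.14059·0.898794) = 18550 → T_P = 9808.69 ≈ 9809 N.
Then T_Q = 1.14059 × 9808.69 = 11190 N.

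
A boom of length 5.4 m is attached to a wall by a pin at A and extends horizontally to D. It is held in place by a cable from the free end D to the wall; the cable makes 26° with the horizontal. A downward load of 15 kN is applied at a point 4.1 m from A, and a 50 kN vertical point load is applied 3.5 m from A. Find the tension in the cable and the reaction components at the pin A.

T = 99.91 kN, A_x = 89.80 kN, A_y = 21.20 kN

ΣM about A: T·sin26°·5.4 − 15·4.1 − 50·3.5 = 0 → T = 236.5/(5.4·0.438371) = 99.9069 ≈ 99.91 kN.
ΣF_x = 0: A_x − T·cos26° = 0 → A_x = 99.9069 × 0.898794 = 89.80 kN.
ΣF_y = 0: A_y + T·sin26° − 15 − 50 = 0 → A_y = 65 − 99.9069 × 0.438371 = 21.20 kN.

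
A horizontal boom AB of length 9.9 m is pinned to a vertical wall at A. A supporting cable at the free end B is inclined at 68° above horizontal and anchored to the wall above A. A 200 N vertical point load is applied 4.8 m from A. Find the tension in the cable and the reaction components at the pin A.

ΣM about A: T·sin68°·9.9 − 200·4.8 = 0 → T = 960/(9.9·0.927184) = 104.585 ≈ 104.6 N.
ΣF_x = 0: A_x − T·cos68° = 0 → A_x = 104.585 × 0.374607 = 39.18 N.
ΣF_y = 0: A_y + T·sin68° − 200 = 0 → A_y = 200 − 104.585 × 0.927184 = 103.0 N.

T = 104.6 N, A_x = 39.18 N, A_y = 103.0 N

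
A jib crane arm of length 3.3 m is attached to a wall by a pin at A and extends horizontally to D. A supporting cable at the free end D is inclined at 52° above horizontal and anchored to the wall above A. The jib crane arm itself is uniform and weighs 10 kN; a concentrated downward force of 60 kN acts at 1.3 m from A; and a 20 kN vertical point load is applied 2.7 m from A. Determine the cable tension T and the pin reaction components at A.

ΣM about A: T·sin52°·3.3 − 10·1.65 − 60·1.3 − 20·2.7 = 0 → T = 148.5/(3.3·0.788011) = 57.1058 ≈ 57.11 kN.
ΣF_x = 0: A_x − T·cos52° = 0 → A_x = 57.1058 × 0.615661 = 35.16 kN.
ΣF_y = 0: A_y + T·sin52° − 10 − 60 − 20 = 0 → A_y = 90 − 57.1058 × 0.788011 = 45.00 kN.

T = 57.11 kN, A_x = 35.16 kN, A_y = 45.00 kN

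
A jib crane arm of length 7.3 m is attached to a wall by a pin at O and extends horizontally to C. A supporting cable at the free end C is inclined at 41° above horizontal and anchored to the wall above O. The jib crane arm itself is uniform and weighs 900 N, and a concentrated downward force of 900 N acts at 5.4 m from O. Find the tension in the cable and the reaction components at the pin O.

ΣM about O: T·sin41°·7.3 − 900·3.65 − 900·5.4 = 0 → T = 8145/(7.3·0.656059) = 1700.69 ≈ 1701 N.
ΣF_x = 0: O_x − T·cos41° = 0 → O_x = 1700.69 × 0.75471 = 1284 N.
ΣF_y = 0: O_y + T·sin41° − 900 − 900 = 0 → O_y = 1800 − 1700.69 × 0.656059 = 684.2 N.

T = 1701 N, O_x = 1284 N, O_y = 684.2 N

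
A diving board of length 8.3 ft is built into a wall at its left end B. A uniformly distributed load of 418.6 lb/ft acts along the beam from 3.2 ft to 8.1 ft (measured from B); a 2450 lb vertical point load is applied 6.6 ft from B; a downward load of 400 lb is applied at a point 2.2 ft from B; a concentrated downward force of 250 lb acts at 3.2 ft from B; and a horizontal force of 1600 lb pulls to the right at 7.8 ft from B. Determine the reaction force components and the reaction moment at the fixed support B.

B_x = -1600 lb, B_y = 5151 lb, M_B = 29440 lb·ft

Resultant of the distributed load: 418.6 × 4.9 = 2051.14 lb at 5.65 ft from B.
ΣF_x = 0: B_x + 1600 = 0 → B_x = -1600 lb.
ΣF_y = 0: B_y − 418.6·4.9 − 2450 − 400 − 250 = 0 → B_y = 5151 lb.
ΣM about B: M_B − (418.6·4.9)·5.65 − 2450·6.6 − 400·2.2 − 250·3.2 = 0 → M_B = 29440 lb·ft.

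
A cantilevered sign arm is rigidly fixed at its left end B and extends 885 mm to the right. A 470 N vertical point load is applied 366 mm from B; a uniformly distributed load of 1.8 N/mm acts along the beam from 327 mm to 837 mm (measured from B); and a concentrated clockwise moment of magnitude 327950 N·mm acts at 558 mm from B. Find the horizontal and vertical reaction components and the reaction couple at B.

Resultant of the distributed load: 1.8 × 510 = 918 N at 582 mm from B.
ΣF_x = 0: B_x = 0.
ΣF_y = 0: B_y − 470 − 1.8·510 = 0 → B_y = 1388 N.
ΣM about B: M_B − 470·366 − (1.8·510)·582 − 327950 = 0 → M_B = 1034000 N·mm.

B_x = 0, B_y = 1388 N, M_B = 1034000 N·mm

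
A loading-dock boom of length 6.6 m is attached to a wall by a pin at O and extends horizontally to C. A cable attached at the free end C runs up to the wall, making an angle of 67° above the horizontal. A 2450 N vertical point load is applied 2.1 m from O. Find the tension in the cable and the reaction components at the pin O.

ΣM about O: T·sin67°·6.6 − 2450·2.1 = 0 → T = 5145/(6.6·0.920505) = 846.867 ≈ 846.9 N.
ΣF_x = 0: O_x − T·cos67° = 0 → O_x = 846.867 × 0.390731 = 330.9 N.
ΣF_y = 0: O_y + T·sin67° − 2450 = 0 → O_y = 2450 − 846.867 × 0.920505 = 1670 N.

T = 846.9 N, O_x = 330.9 N, O_y = 1670 N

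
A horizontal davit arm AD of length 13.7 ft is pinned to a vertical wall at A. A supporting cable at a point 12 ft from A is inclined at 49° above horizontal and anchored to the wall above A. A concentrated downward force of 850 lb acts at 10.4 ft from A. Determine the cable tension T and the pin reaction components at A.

ΣM about A: T·sin49°·12 − 850·10.4 = 0 → T = 8840/(12·0.75471) = 976.092 ≈ 976.1 lb.
ΣF_x = 0: A_x − T·cos49° = 0 → A_x = 976.092 × 0.656059 = 640.4 lb.
ΣF_y = 0: A_y + T·sin49° − 850 = 0 → A_y = 850 − 976.092 × 0.75471 = 113.3 lb.

T = 976.1 lb, A_x = 640.4 lb, A_y = 113.3 lb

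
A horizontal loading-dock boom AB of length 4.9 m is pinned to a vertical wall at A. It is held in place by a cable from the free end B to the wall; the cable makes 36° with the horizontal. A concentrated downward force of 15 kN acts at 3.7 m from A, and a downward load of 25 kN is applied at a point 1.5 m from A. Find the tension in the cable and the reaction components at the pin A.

ΣM about A: T·sin36°·4.9 − 15·3.7 − 25·1.5 = 0 → T = 93/(4.9·0.587785) = 32.29 kN.
ΣF_x = 0: A_x − T·cos36° = 0 → A_x = 32.29 × 0.809017 = 26.12 kN.
ΣF_y = 0: A_y + T·sin36° − 15 − 25 = 0 → A_y = 40 − 32.29 × 0.587785 = 21.02 kN.

T = 32.29 kN, A_x = 26.12 kN, A_y = 21.02 kN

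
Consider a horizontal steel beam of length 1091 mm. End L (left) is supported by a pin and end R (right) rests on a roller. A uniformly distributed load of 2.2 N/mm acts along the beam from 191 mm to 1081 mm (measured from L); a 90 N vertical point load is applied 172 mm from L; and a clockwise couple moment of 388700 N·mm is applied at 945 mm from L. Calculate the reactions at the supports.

L_x = 0, L_y = 536.1 N, R_y = 1512 N

Resultant of the distributed load: 2.2 × 890 = 1958 N at 636 mm from L.
ΣM about L: R_y·1091 − (2.2·890)·636 − 90·172 − 388700 = 0 → R_y = 1649468/1091 = 1511.89 ≈ 1512 N.
ΣF_y = 0: L_y + 1511.89 − 2.2·890 − 90 = 0 → L_y = 536.1 N.
ΣF_x = 0: no horizontal applied forces, so L_x = 0.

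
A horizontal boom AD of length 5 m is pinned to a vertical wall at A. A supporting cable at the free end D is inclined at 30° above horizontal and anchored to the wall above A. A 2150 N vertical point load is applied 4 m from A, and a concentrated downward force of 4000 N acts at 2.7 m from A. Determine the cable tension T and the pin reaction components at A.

ΣM about A: T·sin30°·5 − 2150·4 − 4000·2.7 = 0 → T = 19400/(5·0.5) = 7760 N.
ΣF_x = 0: A_x − T·cos30° = 0 → A_x = 7760 × 0.866025 = 6720 N.
ΣF_y = 0: A_y + T·sin30° − 2150 − 4000 = 0 → A_y = 6150 − 7760 × 0.5 = 2270 N.

T = 7760 N, A_x = 6720 N, A_y = 2270 N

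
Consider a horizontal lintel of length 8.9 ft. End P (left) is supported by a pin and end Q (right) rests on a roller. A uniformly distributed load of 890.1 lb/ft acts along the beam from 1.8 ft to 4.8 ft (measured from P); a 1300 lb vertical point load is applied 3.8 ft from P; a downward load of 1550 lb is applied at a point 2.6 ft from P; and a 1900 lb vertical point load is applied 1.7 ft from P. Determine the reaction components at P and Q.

P_x = 0, P_y = 5059 lb, Q_y = 2361 lb

Resultant of the distributed load: 890.1 × 3 = 2670.3 lb at 3.3 ft from P.
Moments about P: Q_y·8.9 − (890.1·3)·3.3 − 1300·3.8 − 1550·2.6 − 1900·1.7 = 0 → Q_y = 21011.99/8.9 = 2360.9 ≈ 2361 lb.
ΣF_y = 0: P_y + 2360.9 − 890.1·3 − 1300 − 1550 − 1900 = 0 → P_y = 5059 lb.
ΣF_x = 0: no horizontal applied forces, so P_x = 0.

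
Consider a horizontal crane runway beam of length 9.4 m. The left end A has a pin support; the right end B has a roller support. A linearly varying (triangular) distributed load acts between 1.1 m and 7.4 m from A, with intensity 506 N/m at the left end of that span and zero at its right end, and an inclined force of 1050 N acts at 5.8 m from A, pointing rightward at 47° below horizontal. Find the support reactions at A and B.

A_x = -716.1 N, A_y = 1345 N, B_y = 1016 N

Resultant of the triangular load: ½ × 506 × 6.3 = 1593.9 N, acting at 3.2 m from A (one-third of the span from the peak).
Moments about A: B_y·9.4 − (½·506·6.3)·3.2 − 1050·sin47°·5.8 = 0 → B_y = 9554.42/9.4 = 1016.43 ≈ 1016 N.
ΣF_y = 0: A_y + 1016.43 − ½·506·6.3 − 1050·sin47° = 0 → A_y = 1345 N.
ΣF_x = 0: A_x + 1050·cos47° = 0 → A_x = -716.1 N.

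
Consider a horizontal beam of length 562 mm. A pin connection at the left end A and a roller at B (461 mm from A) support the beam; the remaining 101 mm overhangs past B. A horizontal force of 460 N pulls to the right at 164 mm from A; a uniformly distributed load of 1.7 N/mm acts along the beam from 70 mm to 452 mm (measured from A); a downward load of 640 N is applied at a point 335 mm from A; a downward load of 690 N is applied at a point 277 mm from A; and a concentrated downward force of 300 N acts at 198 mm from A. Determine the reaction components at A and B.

A_x = -460.0 N, A_y = 903.2 N, B_y = 1376 N

Resultant of the distributed load: 1.7 × 382 = 649.4 N at 261 mm from A.
Taking moments about A: B_y·461 − (1.7·382)·261 − 640·335 − 690·277 − 300·198 = 0 → B_y = 634423.4/461 = 1376.19 ≈ 1376 N.
ΣF_y = 0: A_y + 1376.19 − 1.7·382 − 640 − 690 − 300 = 0 → A_y = 903.2 N.
ΣF_x = 0: A_x + 460 = 0 → A_x = -460.0 N.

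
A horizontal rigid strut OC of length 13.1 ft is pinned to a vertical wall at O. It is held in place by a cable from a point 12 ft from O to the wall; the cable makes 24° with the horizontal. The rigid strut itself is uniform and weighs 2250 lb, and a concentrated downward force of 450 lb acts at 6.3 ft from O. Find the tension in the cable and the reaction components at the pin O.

ΣM about O: T·sin24°·12 − 2250·6.55 − 450·6.3 = 0 → T = 17572.5/(12·0.406737) = 3600.3 ≈ 3600 lb.
ΣF_x = 0: O_x − T·cos24° = 0 → O_x = 3600.3 × 0.913545 = 3289 lb.
ΣF_y = 0: O_y + T·sin24° − 2250 − 450 = 0 → O_y = 2700 − 3600.3 × 0.406737 = 1236 lb.

T = 3600 lb, O_x = 3289 lb, O_y = 1236 lb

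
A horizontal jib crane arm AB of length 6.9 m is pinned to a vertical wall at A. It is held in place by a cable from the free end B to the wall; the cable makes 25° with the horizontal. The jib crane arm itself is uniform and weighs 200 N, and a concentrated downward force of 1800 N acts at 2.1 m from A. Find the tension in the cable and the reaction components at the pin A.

ΣM about A: T·sin25°·6.9 − 200·3.45 − 1800·2.1 = 0 → T = 4470/(6.9·0.422618) = 1532.89 ≈ 1533 N.
ΣF_x = 0: A_x − T·cos25° = 0 → A_x = 1532.89 × 0.906308 = 1389 N.
ΣF_y = 0: A_y + T·sin25° − 200 − 1800 = 0 → A_y = 2000 − 1532.89 × 0.422618 = 1352 N.

T = 1533 N, A_x = 1389 N, A_y = 1352 N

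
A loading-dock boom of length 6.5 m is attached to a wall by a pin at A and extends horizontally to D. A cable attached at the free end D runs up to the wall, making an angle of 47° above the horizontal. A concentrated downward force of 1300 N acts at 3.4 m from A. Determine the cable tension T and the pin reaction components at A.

ΣM about A: T·sin47°·6.5 − 1300·3.4 = 0 → T = 4420/(6.5·0.731354) = 929.782 ≈ 929.8 N.
ΣF_x = 0: A_x − T·cos47° = 0 → A_x = 929.782 × 0.681998 = 634.1 N.
ΣF_y = 0: A_y + T·sin47° − 1300 = 0 → A_y = 1300 − 929.782 × 0.731354 = 620.0 N.

T = 929.8 N, A_x = 634.1 N, A_y = 620.0 N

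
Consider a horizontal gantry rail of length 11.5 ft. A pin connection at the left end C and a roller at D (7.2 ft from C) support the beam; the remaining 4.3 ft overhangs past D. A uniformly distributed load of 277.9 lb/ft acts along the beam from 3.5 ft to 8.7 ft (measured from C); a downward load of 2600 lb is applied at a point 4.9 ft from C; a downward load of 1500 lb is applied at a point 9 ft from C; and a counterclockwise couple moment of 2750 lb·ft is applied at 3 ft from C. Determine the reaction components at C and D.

Resultant of the distributed load: 277.9 × 5.2 = 1445.08 lb at 6.1 ft from C.
ΣM about C: D_y·7.2 − (277.9·5.2)·6.1 − 2600·4.9 − 1500·9 + 2750 = 0 → D_y = 32304.988/7.2 = 4486.8 ≈ 4487 lb.
ΣF_y = 0: C_y + 4486.8 − 277.9·5.2 − 2600 − 1500 = 0 → C_y = 1058 lb.
ΣF_x = 0: no horizontal applied forces, so C_x = 0.

C_x = 0, C_y = 1058 lb, D_y = 4487 lb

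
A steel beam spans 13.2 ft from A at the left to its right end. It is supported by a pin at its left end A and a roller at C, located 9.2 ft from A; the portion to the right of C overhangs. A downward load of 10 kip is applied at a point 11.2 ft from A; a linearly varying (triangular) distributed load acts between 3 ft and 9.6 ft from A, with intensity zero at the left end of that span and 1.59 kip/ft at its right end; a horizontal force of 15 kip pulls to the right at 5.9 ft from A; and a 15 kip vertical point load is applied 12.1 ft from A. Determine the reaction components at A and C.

A_x = -15.00 kip, A_y = -5.876 kip, C_y = 36.12 kip

Resultant of the triangular load: ½ × 1.59 × 6.6 = 5.247 kip, acting at 7.4 ft from A (one-third of the span from the peak).
Moments about A: C_y·9.2 − 10·11.2 − (½·1.59·6.6)·7.4 − 15·12.1 = 0 → C_y = 332.3278/9.2 = 36.1226 ≈ 36.12 kip.
ΣF_y = 0: A_y + 36.1226 − 10 − ½·1.59·6.6 − 15 = 0 → A_y = -5.876 kip.
ΣF_x = 0: A_x + 15 = 0 → A_x = -15.00 kip.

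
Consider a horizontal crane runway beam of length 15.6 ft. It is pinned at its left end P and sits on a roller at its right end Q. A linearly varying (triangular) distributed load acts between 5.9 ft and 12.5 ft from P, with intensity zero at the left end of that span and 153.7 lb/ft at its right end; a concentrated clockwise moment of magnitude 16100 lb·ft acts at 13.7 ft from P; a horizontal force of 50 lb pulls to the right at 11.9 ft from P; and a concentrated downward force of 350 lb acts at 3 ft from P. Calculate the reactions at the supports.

P_x = -50.00 lb, P_y = -577.0 lb, Q_y = 1434 lb

Resultant of the triangular load: ½ × 153.7 × 6.6 = 507.21 lb, acting at 10.3 ft from P (one-third of the span from the peak).
Taking moments about P: Q_y·15.6 − (½·153.7·6.6)·10.3 − 16100 − 350·3 = 0 → Q_y = 22374.263/15.6 = 1434.25 ≈ 1434 lb.
ΣF_y = 0: P_y + 1434.25 − ½·153.7·6.6 − 350 = 0 → P_y = -577.0 lb.
ΣF_x = 0: P_x + 50 = 0 → P_x = -50.00 lb.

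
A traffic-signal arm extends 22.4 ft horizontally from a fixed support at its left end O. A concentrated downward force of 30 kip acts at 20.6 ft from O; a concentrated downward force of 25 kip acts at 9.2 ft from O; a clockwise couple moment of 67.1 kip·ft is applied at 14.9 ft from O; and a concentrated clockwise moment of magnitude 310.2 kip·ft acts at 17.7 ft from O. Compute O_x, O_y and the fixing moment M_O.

ΣF_x = 0: O_x = 0.
ΣF_y = 0: O_y − 30 − 25 = 0 → O_y = 55.00 kip.
ΣM about O: M_O − 30·20.6 − 25·9.2 − 67.1 − 310.2 = 0 → M_O = 1225 kip·ft.

O_x = 0, O_y = 55.00 kip, M_O = 1225 kip·ft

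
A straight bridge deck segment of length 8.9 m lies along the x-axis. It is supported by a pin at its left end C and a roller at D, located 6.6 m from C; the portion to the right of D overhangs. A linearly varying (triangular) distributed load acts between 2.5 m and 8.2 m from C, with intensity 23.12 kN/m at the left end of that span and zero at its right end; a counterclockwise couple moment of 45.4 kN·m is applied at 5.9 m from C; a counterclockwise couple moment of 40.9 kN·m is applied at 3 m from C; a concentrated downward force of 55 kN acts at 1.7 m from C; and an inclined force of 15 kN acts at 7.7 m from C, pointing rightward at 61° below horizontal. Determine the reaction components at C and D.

C_x = -7.272 kN, C_y = 73.69 kN, D_y = 60.32 kN

Resultant of the triangular load: ½ × 23.12 × 5.7 = 65.892 kN, acting at 4.4 m from C (one-third of the span from the peak).
Moments about C: D_y·6.6 − (½·23.12·5.7)·4.4 + 45.4 + 40.9 − 55·1.7 − 15·sin61°·7.7 = 0 → D_y = 398.143/6.6 = 60.3247 ≈ 60.32 kN.
ΣF_y = 0: C_y + 60.3247 − ½·23.12·5.7 − 55 − 15·sin61° = 0 → C_y = 73.69 kN.
ΣF_x = 0: C_x + 15·cos61° = 0 → C_x = -7.272 kN.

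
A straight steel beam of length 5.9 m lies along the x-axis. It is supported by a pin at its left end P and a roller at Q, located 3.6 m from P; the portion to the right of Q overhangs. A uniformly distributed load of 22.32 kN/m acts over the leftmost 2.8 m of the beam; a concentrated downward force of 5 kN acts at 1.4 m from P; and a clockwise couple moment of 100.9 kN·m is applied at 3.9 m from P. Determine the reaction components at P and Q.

Resultant of the distributed load: 22.32 × 2.8 = 62.496 kN at 1.4 m from P.
Moments about P: Q_y·3.6 − (22.32·2.8)·1.4 − 5·1.4 − 100.9 = 0 → Q_y = 195.3944/3.6 = 54.2762 ≈ 54.28 kN.
ΣF_y = 0: P_y + 54.2762 − 22.32·2.8 − 5 = 0 → P_y = 13.22 kN.
ΣF_x = 0: no horizontal applied forces, so P_x = 0.

P_x = 0, P_y = 13.22 kN, Q_y = 54.28 kN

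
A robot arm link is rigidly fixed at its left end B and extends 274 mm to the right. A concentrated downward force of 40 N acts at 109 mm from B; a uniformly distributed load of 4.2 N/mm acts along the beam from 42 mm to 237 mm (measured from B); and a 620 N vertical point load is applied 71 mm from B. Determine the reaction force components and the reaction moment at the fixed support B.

Resultant of the distributed load: 4.2 × 195 = 819 N at 139.5 mm from B.
ΣF_x = 0: B_x = 0.
ΣF_y = 0: B_y − 40 − 4.2·195 − 620 = 0 → B_y = 1479 N.
ΣM about B: M_B − 40·109 − (4.2·195)·139.5 − 620·71 = 0 → M_B = 162600 N·mm.

B_x = 0, B_y = 1479 N, M_B = 162600 N·mm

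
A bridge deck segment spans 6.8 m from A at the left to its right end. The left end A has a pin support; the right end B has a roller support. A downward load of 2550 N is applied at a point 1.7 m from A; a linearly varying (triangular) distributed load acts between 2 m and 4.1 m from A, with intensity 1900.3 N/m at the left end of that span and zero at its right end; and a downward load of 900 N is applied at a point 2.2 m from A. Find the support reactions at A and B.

A_x = 0, A_y = 3724 N, B_y = 1721 N

Resultant of the triangular load: ½ × 1900.3 × 2.1 = 1995.315 N, acting at 2.7 m from A (one-third of the span from the peak).
Moments about A: B_y·6.8 − 2550·1.7 − (½·1900.3·2.1)·2.7 − 900·2.2 = 0 → B_y = 11702.3505/6.8 = 1720.93 ≈ 1721 N.
ΣF_y = 0: A_y + 1720.93 − 2550 − ½·1900.3·2.1 − 900 = 0 → A_y = 3724 N.
ΣF_x = 0: no horizontal applied forces, so A_x = 0.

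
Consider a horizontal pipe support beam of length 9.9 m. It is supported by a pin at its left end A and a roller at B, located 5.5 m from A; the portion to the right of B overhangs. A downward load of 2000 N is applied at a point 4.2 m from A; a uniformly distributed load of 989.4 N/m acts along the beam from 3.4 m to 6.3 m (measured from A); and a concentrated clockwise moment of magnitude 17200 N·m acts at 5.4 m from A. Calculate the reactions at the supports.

Resultant of the distributed load: 989.4 × 2.9 = 2869.26 N at 4.85 m from A.
Moments about A: B_y·5.5 − 2000·4.2 − (989.4·2.9)·4.85 − 17200 = 0 → B_y = 39515.911/5.5 = 7184.71 ≈ 7185 N.
ΣF_y = 0: A_y + 7184.71 − 2000 − 989.4·2.9 = 0 → A_y = -2315 N.
ΣF_x = 0: no horizontal applied forces, so A_x = 0.

A_x = 0, A_y = -2315 N, B_y = 7185 N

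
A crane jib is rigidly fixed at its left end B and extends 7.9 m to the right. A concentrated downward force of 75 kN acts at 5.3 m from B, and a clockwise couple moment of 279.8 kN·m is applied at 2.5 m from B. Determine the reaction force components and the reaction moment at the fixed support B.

B_x = 0, B_y = 75.00 kN, M_B = 677.3 kN·m

ΣF_x = 0: B_x = 0.
ΣF_y = 0: B_y − 75 = 0 → B_y = 75.00 kN.
ΣM about B: M_B − 75·5.3 − 279.8 = 0 → M_B = 677.3 kN·m.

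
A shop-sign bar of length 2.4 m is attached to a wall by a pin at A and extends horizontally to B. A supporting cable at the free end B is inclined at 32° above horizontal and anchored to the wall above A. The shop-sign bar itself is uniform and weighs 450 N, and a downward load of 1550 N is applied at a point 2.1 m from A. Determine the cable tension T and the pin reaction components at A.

T = 2984 N, A_x = 2531 N, A_y = 418.7 N

ΣM about A: T·sin32°·2.4 − 450·1.2 − 1550·2.1 = 0 → T = 3795/(2.4·0.529919) = 2983.95 ≈ 2984 N.
ΣF_x = 0: A_x − T·cos32° = 0 → A_x = 2983.95 × 0.848048 = 2531 N.
ΣF_y = 0: A_y + T·sin32° − 450 − 1550 = 0 → A_y = 2000 − 2983.95 × 0.529919 = 418.7 N.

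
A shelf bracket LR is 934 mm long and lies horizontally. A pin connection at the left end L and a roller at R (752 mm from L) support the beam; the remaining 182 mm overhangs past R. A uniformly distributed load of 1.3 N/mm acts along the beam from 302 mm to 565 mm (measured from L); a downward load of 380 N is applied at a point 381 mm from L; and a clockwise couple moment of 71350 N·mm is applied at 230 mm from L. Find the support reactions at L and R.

L_x = 0, L_y = 237.4 N, R_y = 484.5 N

Resultant of the distributed load: 1.3 × 263 = 341.9 N at 433.5 mm from L.
Moments about L: R_y·752 − (1.3·263)·433.5 − 380·381 − 71350 = 0 → R_y = 364343.65/752 = 484.5 N.
ΣF_y = 0: L_y + 484.5 − 1.3·263 − 380 = 0 → L_y = 237.4 N.
ΣF_x = 0: no horizontal applied forces, so L_x = 0.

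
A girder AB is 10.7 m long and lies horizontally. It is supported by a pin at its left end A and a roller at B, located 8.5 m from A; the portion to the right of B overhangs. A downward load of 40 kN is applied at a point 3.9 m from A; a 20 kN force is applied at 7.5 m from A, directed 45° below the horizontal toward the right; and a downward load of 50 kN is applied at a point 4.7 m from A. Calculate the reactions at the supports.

ΣM about A: B_y·8.5 − 40·3.9 − 20·sin45°·7.5 − 50·4.7 = 0 → B_y = 497.066/8.5 = 58.4784 ≈ 58.48 kN.
ΣF_y = 0: A_y + 58.4784 − 40 − 20·sin45° − 50 = 0 → A_y = 45.66 kN.
ΣF_x = 0: A_x + 20·cos45° = 0 → A_x = -14.14 kN.

A_x = -14.14 kN, A_y = 45.66 kN, B_y = 58.48 kN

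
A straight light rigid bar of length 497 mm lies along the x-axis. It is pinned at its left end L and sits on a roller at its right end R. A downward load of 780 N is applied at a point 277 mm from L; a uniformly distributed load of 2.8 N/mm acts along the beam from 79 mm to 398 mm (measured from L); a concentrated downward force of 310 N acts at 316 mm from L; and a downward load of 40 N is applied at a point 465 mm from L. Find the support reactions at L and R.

Resultant of the distributed load: 2.8 × 319 = 893.2 N at 238.5 mm from L.
ΣM about L: R_y·497 − 780·277 − (2.8·319)·238.5 − 310·316 − 40·465 = 0 → R_y = 545648.2/497 = 1097.88 ≈ 1098 N.
ΣF_y = 0: L_y + 1097.88 − 780 − 2.8·319 − 310 − 40 = 0 → L_y = 925.3 N.
ΣF_x = 0: no horizontal applied forces, so L_x = 0.

L_x = 0, L_y = 925.3 N, R_y = 1098 N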